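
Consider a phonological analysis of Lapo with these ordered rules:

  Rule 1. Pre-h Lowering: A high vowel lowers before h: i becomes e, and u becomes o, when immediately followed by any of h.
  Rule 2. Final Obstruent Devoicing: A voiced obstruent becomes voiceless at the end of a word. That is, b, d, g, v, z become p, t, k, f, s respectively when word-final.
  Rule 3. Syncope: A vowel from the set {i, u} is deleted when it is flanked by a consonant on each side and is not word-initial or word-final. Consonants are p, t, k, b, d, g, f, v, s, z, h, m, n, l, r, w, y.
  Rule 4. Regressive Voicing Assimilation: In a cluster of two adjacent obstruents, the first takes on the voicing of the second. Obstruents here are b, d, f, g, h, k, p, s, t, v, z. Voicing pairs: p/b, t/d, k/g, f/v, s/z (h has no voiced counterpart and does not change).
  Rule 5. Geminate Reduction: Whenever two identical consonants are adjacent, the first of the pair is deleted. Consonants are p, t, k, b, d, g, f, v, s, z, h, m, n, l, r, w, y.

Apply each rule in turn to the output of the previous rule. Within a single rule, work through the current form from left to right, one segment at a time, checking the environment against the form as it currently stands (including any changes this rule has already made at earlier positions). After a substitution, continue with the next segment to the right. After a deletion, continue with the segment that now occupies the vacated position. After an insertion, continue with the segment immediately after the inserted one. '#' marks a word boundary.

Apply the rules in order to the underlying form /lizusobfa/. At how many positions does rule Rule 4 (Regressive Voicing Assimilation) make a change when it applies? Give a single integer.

Rule 1 Pre-h Lowering: no change — [lizusobfa]
Rule 2 Final Obstruent Devoicing: no change — [lizusobfa]
Rule 3 Syncope: [lizusobfa] → [lzsobfa]
Rule 4 Regressive Voicing Assimilation: [lzsobfa] → [lssopfa]
Rule 5 Geminate Reduction: [lssopfa] → [lsopfa]
Rule Rule 4 changed 2 position(s).

2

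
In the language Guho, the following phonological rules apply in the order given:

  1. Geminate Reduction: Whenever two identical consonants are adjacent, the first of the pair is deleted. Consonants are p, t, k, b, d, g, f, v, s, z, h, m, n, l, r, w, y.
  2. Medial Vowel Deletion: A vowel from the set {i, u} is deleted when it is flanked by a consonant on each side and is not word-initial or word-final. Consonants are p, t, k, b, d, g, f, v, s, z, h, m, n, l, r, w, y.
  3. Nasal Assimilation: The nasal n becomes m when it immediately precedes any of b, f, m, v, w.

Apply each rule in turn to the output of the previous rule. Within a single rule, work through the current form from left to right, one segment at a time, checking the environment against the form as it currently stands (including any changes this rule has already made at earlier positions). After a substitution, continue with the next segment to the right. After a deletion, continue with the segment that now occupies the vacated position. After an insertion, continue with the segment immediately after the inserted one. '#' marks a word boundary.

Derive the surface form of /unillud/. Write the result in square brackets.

1 Geminate Reduction: [unillud] → [unilud]
2 Medial Vowel Deletion: [unilud] → [unld]
3 Nasal Assimilation: no change — [unld]

[unld]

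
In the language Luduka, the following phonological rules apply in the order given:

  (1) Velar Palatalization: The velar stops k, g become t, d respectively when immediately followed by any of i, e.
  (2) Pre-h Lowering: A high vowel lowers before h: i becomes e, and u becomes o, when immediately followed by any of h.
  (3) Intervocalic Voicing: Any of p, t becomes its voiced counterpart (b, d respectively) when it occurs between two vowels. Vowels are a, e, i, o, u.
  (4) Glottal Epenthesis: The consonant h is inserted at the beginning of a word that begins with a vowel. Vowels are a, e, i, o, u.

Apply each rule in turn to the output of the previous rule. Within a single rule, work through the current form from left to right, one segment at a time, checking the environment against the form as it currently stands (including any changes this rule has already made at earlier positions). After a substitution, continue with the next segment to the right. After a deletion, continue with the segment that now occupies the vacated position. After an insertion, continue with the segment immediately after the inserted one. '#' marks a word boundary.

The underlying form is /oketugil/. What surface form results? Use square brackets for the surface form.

(1) Velar Palatalization: [oketugil] → [otetudil]
(2) Pre-h Lowering: no change — [otetudil]
(3) Intervocalic Voicing: [otetudil] → [odedudil]
(4) Glottal Epenthesis: [odedudil] → [hodedudil]

[hodedudil]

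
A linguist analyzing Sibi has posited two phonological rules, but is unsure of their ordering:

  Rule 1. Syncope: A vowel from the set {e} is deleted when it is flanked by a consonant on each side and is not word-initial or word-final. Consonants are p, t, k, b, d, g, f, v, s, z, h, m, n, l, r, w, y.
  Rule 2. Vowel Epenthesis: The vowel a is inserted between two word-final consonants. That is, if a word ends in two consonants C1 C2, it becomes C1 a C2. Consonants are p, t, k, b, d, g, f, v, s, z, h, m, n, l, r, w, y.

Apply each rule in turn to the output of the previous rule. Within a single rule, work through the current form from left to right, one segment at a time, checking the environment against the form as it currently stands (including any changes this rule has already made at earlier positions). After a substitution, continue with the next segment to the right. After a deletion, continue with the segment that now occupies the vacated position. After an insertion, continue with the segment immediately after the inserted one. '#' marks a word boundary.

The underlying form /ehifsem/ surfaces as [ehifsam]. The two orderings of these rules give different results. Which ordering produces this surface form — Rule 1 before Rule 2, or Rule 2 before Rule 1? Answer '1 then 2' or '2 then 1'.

1 then 2

Order 1 then 2:
  1 Syncope: [ehifsem] → [ehifsm]
  2 Vowel Epenthesis: [ehifsm] → [ehifsam]
  result: [ehifsam]
Order 2 then 1:
  2 Vowel Epenthesis: no change — [ehifsem]
  1 Syncope: [ehifsem] → [ehifsm]
  result: [ehifsm]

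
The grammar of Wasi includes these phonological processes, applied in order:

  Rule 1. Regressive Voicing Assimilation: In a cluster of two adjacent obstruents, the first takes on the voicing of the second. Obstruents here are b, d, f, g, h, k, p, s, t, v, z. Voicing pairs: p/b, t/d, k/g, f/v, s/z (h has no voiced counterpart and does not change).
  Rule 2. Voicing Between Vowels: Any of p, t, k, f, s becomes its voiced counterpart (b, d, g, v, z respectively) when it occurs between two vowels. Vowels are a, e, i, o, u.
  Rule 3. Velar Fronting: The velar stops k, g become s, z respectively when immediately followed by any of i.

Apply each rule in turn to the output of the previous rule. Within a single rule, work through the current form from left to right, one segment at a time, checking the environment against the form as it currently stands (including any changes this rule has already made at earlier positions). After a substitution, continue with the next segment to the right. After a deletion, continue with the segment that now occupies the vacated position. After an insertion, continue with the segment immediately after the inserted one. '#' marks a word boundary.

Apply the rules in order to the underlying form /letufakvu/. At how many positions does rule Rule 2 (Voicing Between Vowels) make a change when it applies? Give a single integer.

Rule 1 Regressive Voicing Assimilation: [letufakvu] → [letufagvu]
Rule 2 Voicing Between Vowels: [letufagvu] → [leduvagvu]
Rule 3 Velar Fronting: no change — [leduvagvu]
Rule Rule 2 changed 2 position(s).

2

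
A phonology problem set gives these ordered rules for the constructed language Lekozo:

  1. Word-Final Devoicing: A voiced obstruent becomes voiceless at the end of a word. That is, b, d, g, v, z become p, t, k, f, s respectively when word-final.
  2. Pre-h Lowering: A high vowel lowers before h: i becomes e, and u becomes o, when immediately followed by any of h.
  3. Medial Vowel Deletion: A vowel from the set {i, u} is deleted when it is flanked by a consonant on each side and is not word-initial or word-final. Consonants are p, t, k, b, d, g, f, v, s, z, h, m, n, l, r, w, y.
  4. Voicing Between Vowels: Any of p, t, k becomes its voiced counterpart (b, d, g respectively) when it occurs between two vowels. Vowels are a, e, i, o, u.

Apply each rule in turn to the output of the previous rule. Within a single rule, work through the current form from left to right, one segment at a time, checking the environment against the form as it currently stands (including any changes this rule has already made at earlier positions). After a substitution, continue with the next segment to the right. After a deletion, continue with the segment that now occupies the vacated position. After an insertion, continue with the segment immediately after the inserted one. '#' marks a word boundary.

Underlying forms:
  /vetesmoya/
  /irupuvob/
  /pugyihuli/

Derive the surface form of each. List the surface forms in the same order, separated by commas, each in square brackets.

[vedesmoya], [irpvop], [pgyehli]

/vetesmoya/:
  1 Word-Final Devoicing: no change — [vetesmoya]
  2 Pre-h Lowering: no change — [vetesmoya]
  3 Medial Vowel Deletion: no change — [vetesmoya]
  4 Voicing Between Vowels: [vetesmoya] → [vedesmoya]
/irupuvob/:
  1 Word-Final Devoicing: [irupuvob] → [irupuvop]
  2 Pre-h Lowering: no change — [irupuvop]
  3 Medial Vowel Deletion: [irupuvop] → [irpvop]
  4 Voicing Between Vowels: no change — [irpvop]
/pugyihuli/:
  1 Word-Final Devoicing: no change — [pugyihuli]
  2 Pre-h Lowering: [pugyihuli] → [pugyehuli]
  3 Medial Vowel Deletion: [pugyehuli] → [pgyehli]
  4 Voicing Between Vowels: no change — [pgyehli]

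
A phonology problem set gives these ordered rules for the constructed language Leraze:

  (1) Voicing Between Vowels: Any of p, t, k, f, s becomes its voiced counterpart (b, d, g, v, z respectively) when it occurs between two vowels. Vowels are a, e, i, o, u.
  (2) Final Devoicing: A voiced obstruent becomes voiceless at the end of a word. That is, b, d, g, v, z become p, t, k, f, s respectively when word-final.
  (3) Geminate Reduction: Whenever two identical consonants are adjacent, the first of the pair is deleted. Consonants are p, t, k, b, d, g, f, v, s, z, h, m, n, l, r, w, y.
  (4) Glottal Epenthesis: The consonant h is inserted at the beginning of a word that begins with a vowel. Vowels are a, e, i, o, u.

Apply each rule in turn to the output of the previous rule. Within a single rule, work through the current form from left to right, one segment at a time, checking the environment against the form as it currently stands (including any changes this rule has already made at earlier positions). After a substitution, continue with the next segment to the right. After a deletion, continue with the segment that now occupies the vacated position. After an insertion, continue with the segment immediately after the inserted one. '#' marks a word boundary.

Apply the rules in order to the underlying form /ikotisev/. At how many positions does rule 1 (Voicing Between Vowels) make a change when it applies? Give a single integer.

3

(1) Voicing Between Vowels: [ikotisev] → [igodizev]
(2) Final Devoicing: [igodizev] → [igodizef]
(3) Geminate Reduction: no change — [igodizef]
(4) Glottal Epenthesis: [igodizef] → [higodizef]
Rule 1 changed 3 position(s).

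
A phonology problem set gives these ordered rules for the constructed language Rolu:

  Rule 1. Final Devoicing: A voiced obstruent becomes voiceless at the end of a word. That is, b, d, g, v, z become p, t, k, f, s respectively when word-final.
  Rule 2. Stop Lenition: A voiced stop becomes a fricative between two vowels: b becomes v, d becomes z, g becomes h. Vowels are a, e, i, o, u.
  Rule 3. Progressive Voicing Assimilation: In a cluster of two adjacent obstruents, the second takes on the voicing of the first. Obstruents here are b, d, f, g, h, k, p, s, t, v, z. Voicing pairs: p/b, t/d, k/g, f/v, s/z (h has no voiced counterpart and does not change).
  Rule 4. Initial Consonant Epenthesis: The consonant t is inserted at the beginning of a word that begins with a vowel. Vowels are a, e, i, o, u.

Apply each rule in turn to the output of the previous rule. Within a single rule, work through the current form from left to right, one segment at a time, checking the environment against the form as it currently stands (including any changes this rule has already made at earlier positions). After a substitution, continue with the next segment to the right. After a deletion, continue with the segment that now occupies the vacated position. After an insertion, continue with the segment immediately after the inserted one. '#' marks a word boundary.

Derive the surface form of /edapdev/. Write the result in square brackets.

[tezaptef]

Rule 1 Final Devoicing: [edapdev] → [edapdef]
Rule 2 Stop Lenition: [edapdef] → [ezapdef]
Rule 3 Progressive Voicing Assimilation: [ezapdef] → [ezaptef]
Rule 4 Initial Consonant Epenthesis: [ezaptef] → [tezaptef]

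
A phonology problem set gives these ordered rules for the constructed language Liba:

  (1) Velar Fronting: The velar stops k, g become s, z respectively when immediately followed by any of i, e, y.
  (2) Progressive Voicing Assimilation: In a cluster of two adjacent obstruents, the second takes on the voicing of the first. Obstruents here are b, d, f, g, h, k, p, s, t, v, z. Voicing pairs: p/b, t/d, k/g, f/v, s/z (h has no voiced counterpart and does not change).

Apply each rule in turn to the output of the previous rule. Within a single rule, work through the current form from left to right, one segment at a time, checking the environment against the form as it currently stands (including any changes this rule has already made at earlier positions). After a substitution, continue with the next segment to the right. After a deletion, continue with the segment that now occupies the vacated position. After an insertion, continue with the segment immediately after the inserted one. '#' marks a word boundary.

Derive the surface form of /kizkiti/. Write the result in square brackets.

(1) Velar Fronting: [kizkiti] → [sizsiti]
(2) Progressive Voicing Assimilation: [sizsiti] → [sizziti]

[sizziti]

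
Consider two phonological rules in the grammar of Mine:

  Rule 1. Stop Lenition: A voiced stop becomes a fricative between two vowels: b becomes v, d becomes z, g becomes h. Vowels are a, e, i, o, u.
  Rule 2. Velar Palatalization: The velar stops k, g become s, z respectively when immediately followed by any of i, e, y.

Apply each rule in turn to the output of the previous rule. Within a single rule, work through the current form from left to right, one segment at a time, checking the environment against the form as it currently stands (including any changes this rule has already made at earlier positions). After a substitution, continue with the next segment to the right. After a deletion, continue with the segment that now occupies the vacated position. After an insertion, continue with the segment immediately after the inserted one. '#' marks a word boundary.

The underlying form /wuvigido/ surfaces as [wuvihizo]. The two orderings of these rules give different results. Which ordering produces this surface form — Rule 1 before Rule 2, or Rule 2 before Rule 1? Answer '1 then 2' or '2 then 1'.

Order 1 then 2:
  1 Stop Lenition: [wuvigido] → [wuvihizo]
  2 Velar Palatalization: no change — [wuvihizo]
  result: [wuvihizo]
Order 2 then 1:
  2 Velar Palatalization: [wuvigido] → [wuvizido]
  1 Stop Lenition: [wuvizido] → [wuvizizo]
  result: [wuvizizo]

1 then 2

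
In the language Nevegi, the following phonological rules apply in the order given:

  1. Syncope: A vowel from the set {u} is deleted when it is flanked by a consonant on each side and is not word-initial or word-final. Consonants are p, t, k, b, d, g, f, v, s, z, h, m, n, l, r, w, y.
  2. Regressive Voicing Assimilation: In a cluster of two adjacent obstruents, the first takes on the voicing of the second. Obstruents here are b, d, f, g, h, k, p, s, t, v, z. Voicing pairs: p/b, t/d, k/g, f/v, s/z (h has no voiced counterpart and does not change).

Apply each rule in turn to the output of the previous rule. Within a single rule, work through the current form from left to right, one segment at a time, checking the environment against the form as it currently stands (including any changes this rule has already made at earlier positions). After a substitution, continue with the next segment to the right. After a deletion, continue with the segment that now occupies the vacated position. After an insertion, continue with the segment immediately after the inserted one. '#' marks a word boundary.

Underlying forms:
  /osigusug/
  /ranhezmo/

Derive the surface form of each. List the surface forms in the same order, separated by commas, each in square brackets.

/osigusug/:
  1 Syncope: [osigusug] → [osigsg]
  2 Regressive Voicing Assimilation: [osigsg] → [osikzg]
/ranhezmo/:
  1 Syncope: no change — [ranhezmo]
  2 Regressive Voicing Assimilation: no change — [ranhezmo]

[osikzg], [ranhezmo]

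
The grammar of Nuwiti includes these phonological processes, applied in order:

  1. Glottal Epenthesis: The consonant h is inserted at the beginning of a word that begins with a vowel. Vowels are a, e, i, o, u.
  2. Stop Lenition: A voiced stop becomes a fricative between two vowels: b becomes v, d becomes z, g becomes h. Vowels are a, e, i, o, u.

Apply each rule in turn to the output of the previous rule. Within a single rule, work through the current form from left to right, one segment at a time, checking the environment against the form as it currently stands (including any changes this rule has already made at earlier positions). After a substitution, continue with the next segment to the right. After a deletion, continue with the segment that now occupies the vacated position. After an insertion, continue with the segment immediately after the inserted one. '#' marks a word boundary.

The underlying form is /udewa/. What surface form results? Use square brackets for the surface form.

1 Glottal Epenthesis: [udewa] → [hudewa]
2 Stop Lenition: [hudewa] → [huzewa]

[huzewa]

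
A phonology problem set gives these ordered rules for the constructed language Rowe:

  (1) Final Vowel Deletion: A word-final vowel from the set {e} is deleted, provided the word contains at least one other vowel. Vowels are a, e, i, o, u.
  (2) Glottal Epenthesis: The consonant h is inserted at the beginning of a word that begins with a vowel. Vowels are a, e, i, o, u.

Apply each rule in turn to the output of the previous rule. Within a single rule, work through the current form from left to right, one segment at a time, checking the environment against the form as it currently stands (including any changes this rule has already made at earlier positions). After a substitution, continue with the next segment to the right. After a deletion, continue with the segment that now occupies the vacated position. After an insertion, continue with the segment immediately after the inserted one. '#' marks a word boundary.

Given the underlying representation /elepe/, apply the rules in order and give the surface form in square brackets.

[helep]

(1) Final Vowel Deletion: [elepe] → [elep]
(2) Glottal Epenthesis: [elep] → [helep]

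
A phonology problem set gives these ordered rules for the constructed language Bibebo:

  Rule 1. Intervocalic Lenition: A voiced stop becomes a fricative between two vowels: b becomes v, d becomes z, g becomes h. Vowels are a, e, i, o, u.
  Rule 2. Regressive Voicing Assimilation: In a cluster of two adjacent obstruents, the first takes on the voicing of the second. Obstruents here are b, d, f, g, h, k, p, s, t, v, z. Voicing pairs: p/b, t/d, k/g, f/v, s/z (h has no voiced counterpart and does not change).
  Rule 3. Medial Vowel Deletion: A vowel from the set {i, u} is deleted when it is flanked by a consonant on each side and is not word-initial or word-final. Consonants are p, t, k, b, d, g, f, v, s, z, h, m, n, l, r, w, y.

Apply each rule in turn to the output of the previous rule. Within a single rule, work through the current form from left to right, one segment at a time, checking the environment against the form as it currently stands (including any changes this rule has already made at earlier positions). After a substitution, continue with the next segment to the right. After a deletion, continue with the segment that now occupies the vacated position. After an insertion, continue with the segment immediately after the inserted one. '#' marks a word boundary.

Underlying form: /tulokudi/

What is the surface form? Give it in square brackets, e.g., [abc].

Rule 1 Intervocalic Lenition: [tulokudi] → [tulokuzi]
Rule 2 Regressive Voicing Assimilation: no change — [tulokuzi]
Rule 3 Medial Vowel Deletion: [tulokuzi] → [tlokzi]

[tlokzi]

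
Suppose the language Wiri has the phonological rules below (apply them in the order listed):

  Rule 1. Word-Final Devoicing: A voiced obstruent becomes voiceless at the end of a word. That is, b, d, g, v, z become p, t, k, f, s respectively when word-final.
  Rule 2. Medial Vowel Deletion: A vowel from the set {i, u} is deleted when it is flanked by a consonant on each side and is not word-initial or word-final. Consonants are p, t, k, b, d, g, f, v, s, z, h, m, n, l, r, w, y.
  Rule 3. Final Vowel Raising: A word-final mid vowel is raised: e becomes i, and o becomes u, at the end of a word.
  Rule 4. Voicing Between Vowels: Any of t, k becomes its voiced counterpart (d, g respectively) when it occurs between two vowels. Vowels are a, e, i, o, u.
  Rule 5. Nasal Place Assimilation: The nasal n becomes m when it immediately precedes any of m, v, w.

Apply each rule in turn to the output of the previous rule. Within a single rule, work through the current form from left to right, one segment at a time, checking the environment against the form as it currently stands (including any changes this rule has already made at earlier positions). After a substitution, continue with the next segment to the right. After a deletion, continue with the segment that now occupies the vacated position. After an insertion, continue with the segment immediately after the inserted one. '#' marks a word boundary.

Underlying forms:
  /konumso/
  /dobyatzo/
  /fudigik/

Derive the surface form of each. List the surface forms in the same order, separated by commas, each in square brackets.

/konumso/:
  Rule 1 Word-Final Devoicing: no change — [konumso]
  Rule 2 Medial Vowel Deletion: [konumso] → [konmso]
  Rule 3 Final Vowel Raising: [konmso] → [konmsu]
  Rule 4 Voicing Between Vowels: no change — [konmsu]
  Rule 5 Nasal Place Assimilation: [konmsu] → [kommsu]
/dobyatzo/:
  Rule 1 Word-Final Devoicing: no change — [dobyatzo]
  Rule 2 Medial Vowel Deletion: no change — [dobyatzo]
  Rule 3 Final Vowel Raising: [dobyatzo] → [dobyatzu]
  Rule 4 Voicing Between Vowels: no change — [dobyatzu]
  Rule 5 Nasal Place Assimilation: no change — [dobyatzu]
/fudigik/:
  Rule 1 Word-Final Devoicing: no change — [fudigik]
  Rule 2 Medial Vowel Deletion: [fudigik] → [fdgk]
  Rule 3 Final Vowel Raising: no change — [fdgk]
  Rule 4 Voicing Between Vowels: no change — [fdgk]
  Rule 5 Nasal Place Assimilation: no change — [fdgk]

[kommsu], [dobyatzu], [fdgk]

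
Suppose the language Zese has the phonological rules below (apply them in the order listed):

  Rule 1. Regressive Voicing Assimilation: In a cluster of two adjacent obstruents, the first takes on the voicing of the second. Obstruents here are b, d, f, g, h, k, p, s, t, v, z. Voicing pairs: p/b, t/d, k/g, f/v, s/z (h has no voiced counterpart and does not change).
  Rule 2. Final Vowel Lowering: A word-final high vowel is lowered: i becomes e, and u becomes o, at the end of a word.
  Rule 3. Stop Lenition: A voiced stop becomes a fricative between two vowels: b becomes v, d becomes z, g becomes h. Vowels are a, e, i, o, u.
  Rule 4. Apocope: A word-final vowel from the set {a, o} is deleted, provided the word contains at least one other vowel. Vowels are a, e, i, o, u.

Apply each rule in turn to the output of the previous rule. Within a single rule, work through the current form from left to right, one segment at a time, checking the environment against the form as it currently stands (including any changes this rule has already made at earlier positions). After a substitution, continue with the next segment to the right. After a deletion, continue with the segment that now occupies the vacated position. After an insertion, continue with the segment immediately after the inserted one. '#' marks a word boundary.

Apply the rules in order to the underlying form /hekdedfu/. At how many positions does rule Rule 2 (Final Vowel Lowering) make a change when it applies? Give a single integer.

Rule 1 Regressive Voicing Assimilation: [hekdedfu] → [hegdetfu]
Rule 2 Final Vowel Lowering: [hegdetfu] → [hegdetfo]
Rule 3 Stop Lenition: no change — [hegdetfo]
Rule 4 Apocope: [hegdetfo] → [hegdetf]
Rule Rule 2 changed 1 position(s).

1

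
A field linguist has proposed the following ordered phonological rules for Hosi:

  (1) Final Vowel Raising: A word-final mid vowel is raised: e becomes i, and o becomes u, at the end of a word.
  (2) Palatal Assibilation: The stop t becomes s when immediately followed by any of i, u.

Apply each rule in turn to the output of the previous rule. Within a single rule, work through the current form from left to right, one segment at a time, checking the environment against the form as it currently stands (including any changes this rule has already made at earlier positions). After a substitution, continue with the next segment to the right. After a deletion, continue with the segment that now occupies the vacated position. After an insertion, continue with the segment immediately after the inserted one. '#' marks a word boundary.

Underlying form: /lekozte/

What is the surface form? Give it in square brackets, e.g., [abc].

[lekozsi]

(1) Final Vowel Raising: [lekozte] → [lekozti]
(2) Palatal Assibilation: [lekozti] → [lekozsi]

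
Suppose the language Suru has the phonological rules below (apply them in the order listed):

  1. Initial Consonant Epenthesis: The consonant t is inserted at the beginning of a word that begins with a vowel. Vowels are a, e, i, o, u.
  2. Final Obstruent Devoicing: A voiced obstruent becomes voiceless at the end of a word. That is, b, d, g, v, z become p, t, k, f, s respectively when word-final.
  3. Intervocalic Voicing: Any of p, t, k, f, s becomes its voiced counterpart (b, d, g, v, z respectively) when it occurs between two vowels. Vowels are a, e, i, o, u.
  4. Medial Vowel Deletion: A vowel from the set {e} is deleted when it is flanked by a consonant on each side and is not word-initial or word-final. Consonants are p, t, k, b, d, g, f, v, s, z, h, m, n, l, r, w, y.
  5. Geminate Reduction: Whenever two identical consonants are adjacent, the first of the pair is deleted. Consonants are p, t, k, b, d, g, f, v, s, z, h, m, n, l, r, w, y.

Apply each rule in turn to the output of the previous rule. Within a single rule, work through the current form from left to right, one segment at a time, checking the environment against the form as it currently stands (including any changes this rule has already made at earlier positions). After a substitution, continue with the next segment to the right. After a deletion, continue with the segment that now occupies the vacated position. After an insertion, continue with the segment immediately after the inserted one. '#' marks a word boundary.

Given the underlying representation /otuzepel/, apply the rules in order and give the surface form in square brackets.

1 Initial Consonant Epenthesis: [otuzepel] → [totuzepel]
2 Final Obstruent Devoicing: no change — [totuzepel]
3 Intervocalic Voicing: [totuzepel] → [toduzebel]
4 Medial Vowel Deletion: [toduzebel] → [toduzbl]
5 Geminate Reduction: no change — [toduzbl]

[toduzbl]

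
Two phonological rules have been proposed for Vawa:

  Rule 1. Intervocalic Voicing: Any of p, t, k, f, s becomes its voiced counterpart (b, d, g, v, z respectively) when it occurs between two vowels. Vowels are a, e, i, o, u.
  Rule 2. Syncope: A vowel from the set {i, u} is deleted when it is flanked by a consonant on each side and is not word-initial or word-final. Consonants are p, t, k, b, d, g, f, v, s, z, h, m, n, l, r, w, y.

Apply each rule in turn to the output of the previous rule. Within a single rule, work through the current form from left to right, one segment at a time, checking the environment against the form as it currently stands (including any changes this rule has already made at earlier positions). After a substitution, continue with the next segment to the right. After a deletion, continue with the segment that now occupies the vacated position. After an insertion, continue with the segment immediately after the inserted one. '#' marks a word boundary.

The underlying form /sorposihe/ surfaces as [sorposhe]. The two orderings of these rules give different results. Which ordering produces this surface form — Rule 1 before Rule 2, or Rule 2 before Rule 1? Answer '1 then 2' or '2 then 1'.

2 then 1

Order 1 then 2:
  1 Intervocalic Voicing: [sorposihe] → [sorpozihe]
  2 Syncope: [sorpozihe] → [sorpozhe]
  result: [sorpozhe]
Order 2 then 1:
  2 Syncope: [sorposihe] → [sorposhe]
  1 Intervocalic Voicing: no change — [sorposhe]
  result: [sorposhe]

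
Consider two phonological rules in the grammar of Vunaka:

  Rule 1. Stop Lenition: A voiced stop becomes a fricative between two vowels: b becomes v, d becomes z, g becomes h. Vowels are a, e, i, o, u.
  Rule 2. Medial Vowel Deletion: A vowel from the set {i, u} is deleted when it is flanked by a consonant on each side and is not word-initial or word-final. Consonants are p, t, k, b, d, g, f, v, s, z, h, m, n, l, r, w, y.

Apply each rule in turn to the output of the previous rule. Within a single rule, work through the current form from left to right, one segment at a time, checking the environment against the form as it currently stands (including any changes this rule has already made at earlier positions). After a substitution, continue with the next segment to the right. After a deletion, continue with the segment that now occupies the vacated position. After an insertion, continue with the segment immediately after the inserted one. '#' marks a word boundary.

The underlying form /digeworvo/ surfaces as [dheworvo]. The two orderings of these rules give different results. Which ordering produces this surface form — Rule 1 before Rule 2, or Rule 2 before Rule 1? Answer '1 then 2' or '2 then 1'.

1 then 2

Order 1 then 2:
  1 Stop Lenition: [digeworvo] → [diheworvo]
  2 Medial Vowel Deletion: [diheworvo] → [dheworvo]
  result: [dheworvo]
Order 2 then 1:
  2 Medial Vowel Deletion: [digeworvo] → [dgeworvo]
  1 Stop Lenition: no change — [dgeworvo]
  result: [dgeworvo]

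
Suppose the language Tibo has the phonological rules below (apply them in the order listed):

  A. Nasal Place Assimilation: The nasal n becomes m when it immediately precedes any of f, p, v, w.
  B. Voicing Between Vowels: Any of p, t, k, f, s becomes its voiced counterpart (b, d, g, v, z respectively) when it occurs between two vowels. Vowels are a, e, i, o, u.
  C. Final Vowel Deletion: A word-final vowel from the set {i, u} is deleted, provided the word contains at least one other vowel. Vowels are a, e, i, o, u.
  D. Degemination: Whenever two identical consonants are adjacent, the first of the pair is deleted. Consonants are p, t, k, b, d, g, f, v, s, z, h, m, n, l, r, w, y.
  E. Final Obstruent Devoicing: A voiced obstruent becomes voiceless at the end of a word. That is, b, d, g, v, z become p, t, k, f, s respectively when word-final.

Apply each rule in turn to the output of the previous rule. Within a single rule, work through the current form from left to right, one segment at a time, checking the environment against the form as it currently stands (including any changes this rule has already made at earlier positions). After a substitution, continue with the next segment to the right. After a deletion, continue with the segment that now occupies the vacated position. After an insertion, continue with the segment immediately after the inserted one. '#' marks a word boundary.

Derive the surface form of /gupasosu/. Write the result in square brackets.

A Nasal Place Assimilation: no change — [gupasosu]
B Voicing Between Vowels: [gupasosu] → [gubazozu]
C Final Vowel Deletion: [gubazozu] → [gubazoz]
D Degemination: no change — [gubazoz]
E Final Obstruent Devoicing: [gubazoz] → [gubazos]

[gubazos]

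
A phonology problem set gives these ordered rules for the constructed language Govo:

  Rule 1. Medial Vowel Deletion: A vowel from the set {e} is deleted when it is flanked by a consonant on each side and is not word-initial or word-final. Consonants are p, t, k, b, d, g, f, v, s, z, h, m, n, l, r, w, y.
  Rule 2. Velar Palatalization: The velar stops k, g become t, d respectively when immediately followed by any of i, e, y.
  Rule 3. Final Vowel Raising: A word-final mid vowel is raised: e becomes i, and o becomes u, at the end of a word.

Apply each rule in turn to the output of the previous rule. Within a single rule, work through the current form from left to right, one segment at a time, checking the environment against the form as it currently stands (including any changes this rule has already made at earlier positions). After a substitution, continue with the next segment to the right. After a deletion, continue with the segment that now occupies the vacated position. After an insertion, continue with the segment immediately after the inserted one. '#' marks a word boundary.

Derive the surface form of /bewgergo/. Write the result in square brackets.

Rule 1 Medial Vowel Deletion: [bewgergo] → [bwgrgo]
Rule 2 Velar Palatalization: no change — [bwgrgo]
Rule 3 Final Vowel Raising: [bwgrgo] → [bwgrgu]

[bwgrgu]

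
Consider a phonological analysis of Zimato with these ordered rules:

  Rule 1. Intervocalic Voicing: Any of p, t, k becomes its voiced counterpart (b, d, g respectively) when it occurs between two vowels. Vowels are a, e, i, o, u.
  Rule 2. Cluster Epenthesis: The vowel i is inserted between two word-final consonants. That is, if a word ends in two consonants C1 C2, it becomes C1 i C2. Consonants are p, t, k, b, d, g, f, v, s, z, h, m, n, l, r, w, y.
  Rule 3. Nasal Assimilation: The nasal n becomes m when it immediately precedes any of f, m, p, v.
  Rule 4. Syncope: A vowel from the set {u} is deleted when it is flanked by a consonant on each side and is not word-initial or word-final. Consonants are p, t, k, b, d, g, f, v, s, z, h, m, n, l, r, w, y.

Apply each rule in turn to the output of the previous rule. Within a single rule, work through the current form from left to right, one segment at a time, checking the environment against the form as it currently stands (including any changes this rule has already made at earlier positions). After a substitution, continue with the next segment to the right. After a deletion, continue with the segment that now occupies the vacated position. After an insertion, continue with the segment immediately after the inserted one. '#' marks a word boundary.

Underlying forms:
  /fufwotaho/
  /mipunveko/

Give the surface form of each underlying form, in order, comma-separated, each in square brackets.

[ffwodaho], [mibmvego]

/fufwotaho/:
  Rule 1 Intervocalic Voicing: [fufwotaho] → [fufwodaho]
  Rule 2 Cluster Epenthesis: no change — [fufwodaho]
  Rule 3 Nasal Assimilation: no change — [fufwodaho]
  Rule 4 Syncope: [fufwodaho] → [ffwodaho]
/mipunveko/:
  Rule 1 Intervocalic Voicing: [mipunveko] → [mibunvego]
  Rule 2 Cluster Epenthesis: no change — [mibunvego]
  Rule 3 Nasal Assimilation: [mibunvego] → [mibumvego]
  Rule 4 Syncope: [mibumvego] → [mibmvego]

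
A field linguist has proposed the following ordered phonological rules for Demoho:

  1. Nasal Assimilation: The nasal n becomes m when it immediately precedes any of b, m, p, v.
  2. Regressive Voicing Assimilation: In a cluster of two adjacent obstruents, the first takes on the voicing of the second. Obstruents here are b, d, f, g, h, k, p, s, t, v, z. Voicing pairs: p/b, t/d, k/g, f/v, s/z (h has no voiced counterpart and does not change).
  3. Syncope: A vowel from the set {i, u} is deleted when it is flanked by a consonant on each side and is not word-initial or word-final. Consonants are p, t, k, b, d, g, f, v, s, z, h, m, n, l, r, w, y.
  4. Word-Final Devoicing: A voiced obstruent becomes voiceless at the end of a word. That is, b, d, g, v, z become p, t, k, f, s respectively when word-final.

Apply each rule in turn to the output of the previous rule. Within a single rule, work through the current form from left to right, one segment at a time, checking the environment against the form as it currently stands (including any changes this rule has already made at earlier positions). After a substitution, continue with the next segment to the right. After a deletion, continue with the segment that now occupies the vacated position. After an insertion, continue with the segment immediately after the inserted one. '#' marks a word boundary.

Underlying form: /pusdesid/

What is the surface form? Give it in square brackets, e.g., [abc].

[pzdest]

1 Nasal Assimilation: no change — [pusdesid]
2 Regressive Voicing Assimilation: [pusdesid] → [puzdesid]
3 Syncope: [puzdesid] → [pzdesd]
4 Word-Final Devoicing: [pzdesd] → [pzdest]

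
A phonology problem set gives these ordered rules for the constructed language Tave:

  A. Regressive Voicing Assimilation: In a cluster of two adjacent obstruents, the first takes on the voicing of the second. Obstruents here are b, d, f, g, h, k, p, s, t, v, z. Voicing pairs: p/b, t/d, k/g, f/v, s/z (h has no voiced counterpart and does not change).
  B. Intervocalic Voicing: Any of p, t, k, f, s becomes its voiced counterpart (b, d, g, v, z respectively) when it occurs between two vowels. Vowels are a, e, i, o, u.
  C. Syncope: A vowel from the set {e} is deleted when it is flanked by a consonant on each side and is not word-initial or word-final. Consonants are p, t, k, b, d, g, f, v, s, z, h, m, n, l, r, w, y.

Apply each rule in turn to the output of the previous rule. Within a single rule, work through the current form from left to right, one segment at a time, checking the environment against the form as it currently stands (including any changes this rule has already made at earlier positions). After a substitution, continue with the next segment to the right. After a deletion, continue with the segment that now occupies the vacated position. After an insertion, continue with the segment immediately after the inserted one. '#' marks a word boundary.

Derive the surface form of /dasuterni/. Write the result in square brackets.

[dazudrni]

A Regressive Voicing Assimilation: no change — [dasuterni]
B Intervocalic Voicing: [dasuterni] → [dazuderni]
C Syncope: [dazuderni] → [dazudrni]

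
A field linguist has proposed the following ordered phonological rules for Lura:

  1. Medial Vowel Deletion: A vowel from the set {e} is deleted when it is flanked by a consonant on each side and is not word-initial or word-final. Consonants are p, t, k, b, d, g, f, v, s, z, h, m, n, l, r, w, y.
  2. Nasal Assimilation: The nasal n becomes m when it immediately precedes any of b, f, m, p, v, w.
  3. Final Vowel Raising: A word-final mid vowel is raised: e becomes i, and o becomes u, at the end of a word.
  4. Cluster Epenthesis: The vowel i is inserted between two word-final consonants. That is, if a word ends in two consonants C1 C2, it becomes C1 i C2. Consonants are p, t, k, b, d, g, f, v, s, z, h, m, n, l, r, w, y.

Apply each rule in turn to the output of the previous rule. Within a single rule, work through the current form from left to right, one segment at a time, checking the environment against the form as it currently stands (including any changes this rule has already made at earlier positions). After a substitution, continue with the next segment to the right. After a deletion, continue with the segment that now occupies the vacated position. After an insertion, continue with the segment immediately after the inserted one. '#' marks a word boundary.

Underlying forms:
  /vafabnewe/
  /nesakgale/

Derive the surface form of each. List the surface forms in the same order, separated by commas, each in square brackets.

[vafabmwi], [nsakgali]

/vafabnewe/:
  1 Medial Vowel Deletion: [vafabnewe] → [vafabnwe]
  2 Nasal Assimilation: [vafabnwe] → [vafabmwe]
  3 Final Vowel Raising: [vafabmwe] → [vafabmwi]
  4 Cluster Epenthesis: no change — [vafabmwi]
/nesakgale/:
  1 Medial Vowel Deletion: [nesakgale] → [nsakgale]
  2 Nasal Assimilation: no change — [nsakgale]
  3 Final Vowel Raising: [nsakgale] → [nsakgali]
  4 Cluster Epenthesis: no change — [nsakgali]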